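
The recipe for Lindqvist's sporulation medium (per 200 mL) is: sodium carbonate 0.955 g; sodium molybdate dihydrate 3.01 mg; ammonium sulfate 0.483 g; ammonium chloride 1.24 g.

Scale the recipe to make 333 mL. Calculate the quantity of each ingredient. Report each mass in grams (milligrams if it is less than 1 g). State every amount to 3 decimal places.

sodium carbonate 1.590 g; sodium molybdate dihydrate 5.012 mg; ammonium sulfate 804.195 mg; ammonium chloride 2.065 g

Ratio of target to recipe volume: 333 / 200 = 1.665.
sodium carbonate: 0.955 g × (333 mL / 200 mL) = 1.590 g
sodium molybdate dihydrate: 3.01 mg × (333 mL / 200 mL) = 5.012 mg
ammonium sulfate: 0.483 g × (333 mL / 200 mL) = 0.804195 g = 804.195 mg
ammonium chloride: 1.24 g × (333 mL / 200 mL) = 2.065 g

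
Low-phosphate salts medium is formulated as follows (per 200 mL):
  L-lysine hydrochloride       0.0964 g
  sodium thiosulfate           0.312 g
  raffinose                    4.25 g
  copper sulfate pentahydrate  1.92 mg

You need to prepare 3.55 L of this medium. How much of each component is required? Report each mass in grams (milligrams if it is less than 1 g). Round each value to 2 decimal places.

Scale factor = 3550 mL / 200 mL = 17.75.
L-lysine hydrochloride: 0.0964 g × (3550 mL / 200 mL) = 1.71 g
sodium thiosulfate: 0.312 g × (3550 mL / 200 mL) = 5.54 g
raffinose: 4.25 g × (3550 mL / 200 mL) = 75.44 g
copper sulfate pentahydrate: 1.92 mg × (3550 mL / 200 mL) = 34.08 mg

L-lysine hydrochloride 1.71 g; sodium thiosulfate 5.54 g; raffinose 75.44 g; copper sulfate pentahydrate 34.08 mg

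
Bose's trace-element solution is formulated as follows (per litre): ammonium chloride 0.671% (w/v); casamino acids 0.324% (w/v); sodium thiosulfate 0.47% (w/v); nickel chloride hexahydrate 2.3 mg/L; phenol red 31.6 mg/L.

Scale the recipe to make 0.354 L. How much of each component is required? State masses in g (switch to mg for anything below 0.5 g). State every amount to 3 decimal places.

Scale factor relative to 1 L: 0.354.
ammonium chloride: 0.671% w/v = 6.71 g/L → 6.71 × 0.354 L = 2.375 g
casamino acids: 0.324 g per 100 mL × 354 mL ÷ 100 = 1.147 g
sodium thiosulfate: 0.47% w/v = 4.7 g/L → 4.7 × 0.354 L = 1.664 g
nickel chloride hexahydrate: 2.3 mg/L × 0.354 L = 0.814 mg
phenol red: 31.6 mg/L × 0.354 L = 11.186 mg

ammonium chloride 2.375 g; casamino acids 1.147 g; sodium thiosulfate 1.664 g; nickel chloride hexahydrate 0.814 mg; phenol red 11.186 mg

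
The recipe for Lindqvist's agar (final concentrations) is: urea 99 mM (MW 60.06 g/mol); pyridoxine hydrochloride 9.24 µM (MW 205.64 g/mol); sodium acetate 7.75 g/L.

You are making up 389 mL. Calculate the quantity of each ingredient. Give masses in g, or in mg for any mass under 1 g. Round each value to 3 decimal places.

urea 2.313 g; pyridoxine hydrochloride 0.739 mg; sodium acetate 3.015 g

Scale factor relative to 1 L: 0.389.
urea: 99 mmol/L × 60.06 g/mol × 0.389 L ÷ 1000 = 2.313 g
pyridoxine hydrochloride: 9.24 µmol/L × 205.64 g/mol × 0.389 L ÷ 1000 = 0.739 mg
sodium acetate: 7.75 g/L × 0.389 L = 3.015 g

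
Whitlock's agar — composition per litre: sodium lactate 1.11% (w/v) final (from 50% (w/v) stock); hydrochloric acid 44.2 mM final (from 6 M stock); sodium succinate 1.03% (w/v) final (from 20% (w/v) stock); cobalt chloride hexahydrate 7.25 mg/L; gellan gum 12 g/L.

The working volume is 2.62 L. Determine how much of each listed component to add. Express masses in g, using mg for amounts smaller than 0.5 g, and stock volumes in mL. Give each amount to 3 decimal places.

sodium lactate 58.164 mL; hydrochloric acid 19.301 mL; sodium succinate 134.930 mL; cobalt chloride hexahydrate 18.995 mg; gellan gum 31.440 g

Working volume: 2.62 L.
sodium lactate: V = C2·V2/C1 = 1.11% ÷ 50% × 2620 mL = 58.164 mL
hydrochloric acid: V = C2·V2/C1 = 44.2 mM × 2620 mL ÷ 6000 mM = 19.301 mL
sodium succinate: dilute stock: 1.03% ÷ 20% × 2620 mL = 134.930 mL
cobalt chloride hexahydrate: 7.25 mg/L × 2.62 L = 18.995 mg
gellan gum: 12 g/L × 2.62 L = 31.440 g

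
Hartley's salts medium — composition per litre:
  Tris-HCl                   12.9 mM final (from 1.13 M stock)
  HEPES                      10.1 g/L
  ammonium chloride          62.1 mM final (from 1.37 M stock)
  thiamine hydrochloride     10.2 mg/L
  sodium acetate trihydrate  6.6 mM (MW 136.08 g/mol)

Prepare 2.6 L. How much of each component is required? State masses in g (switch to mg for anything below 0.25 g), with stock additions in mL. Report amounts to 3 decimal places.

Tris-HCl 29.681 mL; HEPES 26.260 g; ammonium chloride 117.854 mL; thiamine hydrochloride 26.520 mg; sodium acetate trihydrate 2.335 g

Working volume: 2.6 L.
Tris-HCl: dilute stock: 12.9 mM × 2600 mL ÷ 1130 mM = 29.681 mL
HEPES: 10.1 g/L × 2.6 L = 26.260 g
ammonium chloride: V = C2·V2/C1 = 62.1 mM × 2600 mL ÷ 1370 mM = 117.854 mL
thiamine hydrochloride: 10.2 mg/L × 2.6 L = 26.520 mg
sodium acetate trihydrate: 6.6 mmol/L × 136.08 g/mol × 2.6 L ÷ 1000 = 2.335 g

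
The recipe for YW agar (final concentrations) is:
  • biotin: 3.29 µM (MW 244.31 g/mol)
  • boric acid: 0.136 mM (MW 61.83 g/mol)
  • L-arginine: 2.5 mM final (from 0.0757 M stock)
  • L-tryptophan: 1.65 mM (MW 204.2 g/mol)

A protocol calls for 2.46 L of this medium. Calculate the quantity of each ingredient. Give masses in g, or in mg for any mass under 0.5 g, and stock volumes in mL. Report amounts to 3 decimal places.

biotin 1.977 mg; boric acid 20.686 mg; L-arginine 81.242 mL; L-tryptophan 0.829 g

Scale factor relative to 1 L: 2.46.
biotin: 3.29 µmol/L × 244.31 g/mol × 2.46 L ÷ 1000 = 1.977 mg
boric acid: 0.136 mmol/L × 61.83 mg/mmol × 2.46 L = 20.686 mg
L-arginine: V = C2·V2/C1 = 2.5 mM × 2460 mL ÷ 75.7 mM = 81.242 mL
L-tryptophan: 1.65 mmol/L × 204.2 g/mol × 2.46 L ÷ 1000 = 0.829 g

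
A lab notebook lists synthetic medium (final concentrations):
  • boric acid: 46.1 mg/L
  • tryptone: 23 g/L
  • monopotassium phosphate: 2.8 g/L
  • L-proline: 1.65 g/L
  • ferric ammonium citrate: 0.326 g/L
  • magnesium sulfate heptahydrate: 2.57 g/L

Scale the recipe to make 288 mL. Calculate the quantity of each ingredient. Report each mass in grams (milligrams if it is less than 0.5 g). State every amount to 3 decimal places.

boric acid 13.277 mg; tryptone 6.624 g; monopotassium phosphate 0.806 g; L-proline 475.200 mg; ferric ammonium citrate 93.888 mg; magnesium sulfate heptahydrate 0.740 g

Target volume = 288 mL = 0.288 L.
boric acid: 46.1 mg/L × 0.288 L = 13.277 mg
tryptone: 23 g/L × 0.288 L = 6.624 g
monopotassium phosphate: 2.8 g/L × 0.288 L = 0.806 g
L-proline: 1.65 g/L × 0.288 L = 0.4752 g = 475.200 mg
ferric ammonium citrate: 0.326 g/L × 0.288 L = 0.093888 g = 93.888 mg
magnesium sulfate heptahydrate: 2.57 g/L × 0.288 L = 0.740 g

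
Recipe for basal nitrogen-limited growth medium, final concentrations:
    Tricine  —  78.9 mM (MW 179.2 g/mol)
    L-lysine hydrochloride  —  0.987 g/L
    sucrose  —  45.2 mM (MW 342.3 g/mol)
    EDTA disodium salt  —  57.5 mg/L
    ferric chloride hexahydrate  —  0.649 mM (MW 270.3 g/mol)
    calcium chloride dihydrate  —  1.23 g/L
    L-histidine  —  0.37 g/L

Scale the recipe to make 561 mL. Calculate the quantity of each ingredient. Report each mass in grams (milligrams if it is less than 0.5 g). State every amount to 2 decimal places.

Tricine 7.93 g; L-lysine hydrochloride 0.55 g; sucrose 8.68 g; EDTA disodium salt 32.26 mg; ferric chloride hexahydrate 98.41 mg; calcium chloride dihydrate 0.69 g; L-histidine 207.57 mg

Scale factor relative to 1 L: 0.561.
Tricine: 78.9 mmol/L × 179.2 g/mol × 0.561 L ÷ 1000 = 7.93 g
L-lysine hydrochloride: 0.987 g/L × 0.561 L = 0.55 g
sucrose: 45.2 mmol/L × 342.3 g/mol × 0.561 L ÷ 1000 = 8.68 g
EDTA disodium salt: 57.5 mg/L × 0.561 L = 32.26 mg
ferric chloride hexahydrate: 0.649 mmol/L × 270.3 mg/mmol × 0.561 L = 98.41 mg
calcium chloride dihydrate: 1.23 g/L × 0.561 L = 0.69 g
L-histidine: 0.37 g/L × 0.561 L = 0.20757 g = 207.57 mg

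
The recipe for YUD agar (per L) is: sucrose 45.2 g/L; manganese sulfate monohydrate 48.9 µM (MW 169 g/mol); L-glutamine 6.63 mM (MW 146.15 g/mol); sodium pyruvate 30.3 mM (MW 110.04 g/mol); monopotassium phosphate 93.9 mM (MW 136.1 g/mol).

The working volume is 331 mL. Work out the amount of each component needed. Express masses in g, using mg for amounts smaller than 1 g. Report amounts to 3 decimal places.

sucrose 14.961 g; manganese sulfate monohydrate 2.735 mg; L-glutamine 320.731 mg; sodium pyruvate 1.104 g; monopotassium phosphate 4.230 g

Working volume: 331 mL = 0.331 L.
sucrose: 45.2 g/L × 0.331 L = 14.961 g
manganese sulfate monohydrate: 48.9 µmol/L × 169 g/mol × 0.331 L ÷ 1000 = 2.735 mg
L-glutamine: 6.63 mmol/L × 146.15 mg/mmol × 0.331 L = 320.731 mg
sodium pyruvate: 30.3 mmol/L × 110.04 g/mol × 0.331 L ÷ 1000 = 1.104 g
monopotassium phosphate: 93.9 mmol/L × 136.1 g/mol × 0.331 L ÷ 1000 = 4.230 g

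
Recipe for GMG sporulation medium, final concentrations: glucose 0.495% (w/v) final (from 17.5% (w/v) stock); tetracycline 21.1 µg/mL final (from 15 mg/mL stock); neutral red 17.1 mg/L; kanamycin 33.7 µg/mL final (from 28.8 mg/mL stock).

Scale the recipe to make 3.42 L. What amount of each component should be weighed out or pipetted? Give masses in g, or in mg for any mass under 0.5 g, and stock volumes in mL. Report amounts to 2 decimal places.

Scale factor relative to 1 L: 3.42.
glucose: V = C2·V2/C1 = 0.495% ÷ 17.5% × 3420 mL = 96.74 mL
tetracycline: dilute stock: 21.1 µg/mL × 3420 mL ÷ 15000 µg/mL = 4.81 mL
neutral red: 17.1 mg/L × 3.42 L = 58.48 mg
kanamycin: dilute stock: 33.7 µg/mL × 3420 mL ÷ 28800 µg/mL = 4.00 mL

glucose 96.74 mL; tetracycline 4.81 mL; neutral red 58.48 mg; kanamycin 4.00 mL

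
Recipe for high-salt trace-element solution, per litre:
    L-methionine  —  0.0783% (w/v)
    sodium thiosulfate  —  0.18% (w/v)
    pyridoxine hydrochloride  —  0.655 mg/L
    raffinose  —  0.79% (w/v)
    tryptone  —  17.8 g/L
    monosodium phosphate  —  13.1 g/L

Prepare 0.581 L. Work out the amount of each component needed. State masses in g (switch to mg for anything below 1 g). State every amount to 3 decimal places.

L-methionine 454.923 mg; sodium thiosulfate 1.046 g; pyridoxine hydrochloride 0.381 mg; raffinose 4.590 g; tryptone 10.342 g; monosodium phosphate 7.611 g

Scale factor relative to 1 L: 0.581.
L-methionine: 0.0783 g per 100 mL × 581 mL ÷ 100 = 0.454923 g = 454.923 mg
sodium thiosulfate: 0.18% w/v = 1.8 g/L → 1.8 × 0.581 L = 1.046 g
pyridoxine hydrochloride: 0.655 mg/L × 0.581 L = 0.381 mg
raffinose: 0.79 g per 100 mL × 581 mL ÷ 100 = 4.590 g
tryptone: 17.8 g/L × 0.581 L = 10.342 g
monosodium phosphate: 13.1 g/L × 0.581 L = 7.611 g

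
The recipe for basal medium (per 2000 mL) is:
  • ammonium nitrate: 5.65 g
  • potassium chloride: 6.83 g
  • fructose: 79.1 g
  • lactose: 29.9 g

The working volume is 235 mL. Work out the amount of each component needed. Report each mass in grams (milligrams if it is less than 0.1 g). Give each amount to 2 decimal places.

Ratio of target to recipe volume: 235 / 2000 = 0.1175.
ammonium nitrate: 5.65 g × (235 mL / 2000 mL) = 0.66 g
potassium chloride: 6.83 g × (235 mL / 2000 mL) = 0.80 g
fructose: 79.1 g × (235 mL / 2000 mL) = 9.29 g
lactose: 29.9 g × (235 mL / 2000 mL) = 3.51 g

ammonium nitrate 0.66 g; potassium chloride 0.80 g; fructose 9.29 g; lactose 3.51 g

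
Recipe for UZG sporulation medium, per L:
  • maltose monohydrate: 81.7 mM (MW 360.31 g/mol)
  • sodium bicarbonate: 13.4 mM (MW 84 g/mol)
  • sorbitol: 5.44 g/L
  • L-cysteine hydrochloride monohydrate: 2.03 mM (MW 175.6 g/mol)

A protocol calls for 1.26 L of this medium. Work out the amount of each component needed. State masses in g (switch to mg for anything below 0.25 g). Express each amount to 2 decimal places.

maltose monohydrate 37.09 g; sodium bicarbonate 1.42 g; sorbitol 6.85 g; L-cysteine hydrochloride monohydrate 0.45 g

Scale factor relative to 1 L: 1.26.
maltose monohydrate: 81.7 mmol/L × 360.31 g/mol × 1.26 L ÷ 1000 = 37.09 g
sodium bicarbonate: 13.4 mmol/L × 84 g/mol × 1.26 L ÷ 1000 = 1.42 g
sorbitol: 5.44 g/L × 1.26 L = 6.85 g
L-cysteine hydrochloride monohydrate: 2.03 mmol/L × 175.6 g/mol × 1.26 L ÷ 1000 = 0.45 g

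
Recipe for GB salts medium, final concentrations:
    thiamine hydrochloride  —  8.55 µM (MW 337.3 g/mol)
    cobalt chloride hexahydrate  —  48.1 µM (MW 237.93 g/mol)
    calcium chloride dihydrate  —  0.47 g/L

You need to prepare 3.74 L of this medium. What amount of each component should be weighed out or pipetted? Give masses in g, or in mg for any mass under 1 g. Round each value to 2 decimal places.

thiamine hydrochloride 10.79 mg; cobalt chloride hexahydrate 42.80 mg; calcium chloride dihydrate 1.76 g

Working volume: 3.74 L.
thiamine hydrochloride: 8.55 µmol/L × 337.3 g/mol × 3.74 L ÷ 1000 = 10.79 mg
cobalt chloride hexahydrate: 48.1 µmol/L × 237.93 g/mol × 3.74 L ÷ 1000 = 42.80 mg
calcium chloride dihydrate: 0.47 g/L × 3.74 L = 1.76 g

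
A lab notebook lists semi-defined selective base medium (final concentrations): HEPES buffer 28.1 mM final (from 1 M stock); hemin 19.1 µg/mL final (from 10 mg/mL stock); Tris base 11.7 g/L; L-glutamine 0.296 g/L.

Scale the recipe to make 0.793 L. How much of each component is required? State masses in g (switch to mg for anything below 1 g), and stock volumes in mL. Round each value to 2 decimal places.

HEPES buffer 22.28 mL; hemin 1.51 mL; Tris base 9.28 g; L-glutamine 234.73 mg

Scale factor relative to 1 L: 0.793.
HEPES buffer: dilute stock: 28.1 mM × 793 mL ÷ 1000 mM = 22.28 mL
hemin: C1V1 = C2V2 → 19.1 µg/mL × 793 mL ÷ 10000 µg/mL = 1.51 mL
Tris base: 11.7 g/L × 0.793 L = 9.28 g
L-glutamine: 0.296 g/L × 0.793 L = 0.234728 g = 234.73 mg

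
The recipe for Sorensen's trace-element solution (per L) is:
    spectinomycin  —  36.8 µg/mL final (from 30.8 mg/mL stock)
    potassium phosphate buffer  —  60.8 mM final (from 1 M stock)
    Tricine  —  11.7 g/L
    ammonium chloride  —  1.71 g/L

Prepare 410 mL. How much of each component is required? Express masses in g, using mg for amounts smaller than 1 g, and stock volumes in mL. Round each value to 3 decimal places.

Working volume: 410 mL = 0.41 L.
spectinomycin: dilute stock: 36.8 µg/mL × 410 mL ÷ 30800 µg/mL = 0.490 mL
potassium phosphate buffer: dilute stock: 60.8 mM × 410 mL ÷ 1000 mM = 24.928 mL
Tricine: 11.7 g/L × 0.41 L = 4.797 g
ammonium chloride: 1.71 g/L × 0.41 L = 0.7011 g = 701.100 mg

spectinomycin 0.490 mL; potassium phosphate buffer 24.928 mL; Tricine 4.797 g; ammonium chloride 701.100 mg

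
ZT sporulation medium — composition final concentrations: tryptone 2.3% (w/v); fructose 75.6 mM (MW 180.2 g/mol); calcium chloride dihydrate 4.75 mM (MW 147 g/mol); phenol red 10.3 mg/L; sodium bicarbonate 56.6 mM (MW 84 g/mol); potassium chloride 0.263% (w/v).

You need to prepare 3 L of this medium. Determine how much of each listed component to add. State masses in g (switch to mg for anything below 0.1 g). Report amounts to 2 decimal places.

Working volume: 3 L.
tryptone: 2.3% w/v = 23 g/L → 23 × 3 L = 69.00 g
fructose: 75.6 mmol/L × 180.2 g/mol × 3 L ÷ 1000 = 40.87 g
calcium chloride dihydrate: 4.75 mmol/L × 147 g/mol × 3 L ÷ 1000 = 2.09 g
phenol red: 10.3 mg/L × 3 L = 30.90 mg
sodium bicarbonate: 56.6 mmol/L × 84 g/mol × 3 L ÷ 1000 = 14.26 g
potassium chloride: 0.263 g per 100 mL × 3000 mL ÷ 100 = 7.89 g

tryptone 69.00 g; fructose 40.87 g; calcium chloride dihydrate 2.09 g; phenol red 30.90 mg; sodium bicarbonate 14.26 g; potassium chloride 7.89 g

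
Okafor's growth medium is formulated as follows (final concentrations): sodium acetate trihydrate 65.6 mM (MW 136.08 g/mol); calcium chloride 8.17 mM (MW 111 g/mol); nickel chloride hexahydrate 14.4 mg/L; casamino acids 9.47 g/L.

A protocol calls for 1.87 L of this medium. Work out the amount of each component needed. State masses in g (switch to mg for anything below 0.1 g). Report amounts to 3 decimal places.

Working volume: 1.87 L.
sodium acetate trihydrate: 65.6 mmol/L × 136.08 g/mol × 1.87 L ÷ 1000 = 16.693 g
calcium chloride: 8.17 mmol/L × 111 g/mol × 1.87 L ÷ 1000 = 1.696 g
nickel chloride hexahydrate: 14.4 mg/L × 1.87 L = 26.928 mg
casamino acids: 9.47 g/L × 1.87 L = 17.709 g

sodium acetate trihydrate 16.693 g; calcium chloride 1.696 g; nickel chloride hexahydrate 26.928 mg; casamino acids 17.709 g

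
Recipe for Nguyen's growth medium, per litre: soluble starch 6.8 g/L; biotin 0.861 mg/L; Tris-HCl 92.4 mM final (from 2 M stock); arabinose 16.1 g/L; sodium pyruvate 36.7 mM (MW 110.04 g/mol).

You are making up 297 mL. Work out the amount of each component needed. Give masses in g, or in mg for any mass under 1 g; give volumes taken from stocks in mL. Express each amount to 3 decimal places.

soluble starch 2.020 g; biotin 0.256 mg; Tris-HCl 13.721 mL; arabinose 4.782 g; sodium pyruvate 1.199 g

Target volume = 297 mL = 0.297 L.
soluble starch: 6.8 g/L × 0.297 L = 2.020 g
biotin: 0.861 mg/L × 0.297 L = 0.256 mg
Tris-HCl: C1V1 = C2V2 → 92.4 mM × 297 mL ÷ 2000 mM = 13.721 mL
arabinose: 16.1 g/L × 0.297 L = 4.782 g
sodium pyruvate: 36.7 mmol/L × 110.04 g/mol × 0.297 L ÷ 1000 = 1.199 g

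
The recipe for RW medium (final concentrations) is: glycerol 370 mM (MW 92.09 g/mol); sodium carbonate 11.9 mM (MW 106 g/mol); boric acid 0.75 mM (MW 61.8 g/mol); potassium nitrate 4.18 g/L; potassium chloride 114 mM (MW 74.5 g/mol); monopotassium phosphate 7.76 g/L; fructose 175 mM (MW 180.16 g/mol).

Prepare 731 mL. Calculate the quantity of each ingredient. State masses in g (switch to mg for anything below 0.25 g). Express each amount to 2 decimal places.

Working volume: 731 mL = 0.731 L.
glycerol: 370 mmol/L × 92.09 g/mol × 0.731 L ÷ 1000 = 24.91 g
sodium carbonate: 11.9 mmol/L × 106 g/mol × 0.731 L ÷ 1000 = 0.92 g
boric acid: 0.75 mmol/L × 61.8 mg/mmol × 0.731 L = 33.88 mg
potassium nitrate: 4.18 g/L × 0.731 L = 3.06 g
potassium chloride: 114 mmol/L × 74.5 g/mol × 0.731 L ÷ 1000 = 6.21 g
monopotassium phosphate: 7.76 g/L × 0.731 L = 5.67 g
fructose: 175 mmol/L × 180.16 g/mol × 0.731 L ÷ 1000 = 23.05 g

glycerol 24.91 g; sodium carbonate 0.92 g; boric acid 33.88 mg; potassium nitrate 3.06 g; potassium chloride 6.21 g; monopotassium phosphate 5.67 g; fructose 23.05 g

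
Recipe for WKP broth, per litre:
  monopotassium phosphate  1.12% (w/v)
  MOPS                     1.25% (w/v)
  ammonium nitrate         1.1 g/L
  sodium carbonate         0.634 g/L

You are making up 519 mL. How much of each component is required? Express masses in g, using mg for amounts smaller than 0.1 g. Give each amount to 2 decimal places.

monopotassium phosphate 5.81 g; MOPS 6.49 g; ammonium nitrate 0.57 g; sodium carbonate 0.33 g

Target volume = 519 mL = 0.519 L.
monopotassium phosphate: 1.12% w/v = 11.2 g/L → 11.2 × 0.519 L = 5.81 g
MOPS: 1.25% w/v = 12.5 g/L → 12.5 × 0.519 L = 6.49 g
ammonium nitrate: 1.1 g/L × 0.519 L = 0.57 g
sodium carbonate: 0.634 g/L × 0.519 L = 0.33 g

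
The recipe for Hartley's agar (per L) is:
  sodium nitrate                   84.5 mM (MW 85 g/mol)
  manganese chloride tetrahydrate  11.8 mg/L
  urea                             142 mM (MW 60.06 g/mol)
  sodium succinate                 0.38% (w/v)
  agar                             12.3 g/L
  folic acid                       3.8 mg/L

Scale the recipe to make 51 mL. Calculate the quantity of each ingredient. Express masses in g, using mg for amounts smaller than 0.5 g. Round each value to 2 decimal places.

sodium nitrate 366.31 mg; manganese chloride tetrahydrate 0.60 mg; urea 434.95 mg; sodium succinate 193.80 mg; agar 0.63 g; folic acid 0.19 mg

Working volume: 51 mL = 0.051 L.
sodium nitrate: 84.5 mmol/L × 85 mg/mmol × 0.051 L = 366.31 mg
manganese chloride tetrahydrate: 11.8 mg/L × 0.051 L = 0.60 mg
urea: 142 mmol/L × 60.06 mg/mmol × 0.051 L = 434.95 mg
sodium succinate: 0.38 g per 100 mL × 51 mL ÷ 100 = 0.1938 g = 193.80 mg
agar: 12.3 g/L × 0.051 L = 0.63 g
folic acid: 3.8 mg/L × 0.051 L = 0.19 mg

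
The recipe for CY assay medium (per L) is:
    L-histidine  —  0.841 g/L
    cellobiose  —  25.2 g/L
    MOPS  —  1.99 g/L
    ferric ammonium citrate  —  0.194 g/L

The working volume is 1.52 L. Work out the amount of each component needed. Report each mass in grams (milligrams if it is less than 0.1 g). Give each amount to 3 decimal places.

Working volume: 1.52 L.
L-histidine: 0.841 g/L × 1.52 L = 1.278 g
cellobiose: 25.2 g/L × 1.52 L = 38.304 g
MOPS: 1.99 g/L × 1.52 L = 3.025 g
ferric ammonium citrate: 0.194 g/L × 1.52 L = 0.295 g

L-histidine 1.278 g; cellobiose 38.304 g; MOPS 3.025 g; ferric ammonium citrate 0.295 g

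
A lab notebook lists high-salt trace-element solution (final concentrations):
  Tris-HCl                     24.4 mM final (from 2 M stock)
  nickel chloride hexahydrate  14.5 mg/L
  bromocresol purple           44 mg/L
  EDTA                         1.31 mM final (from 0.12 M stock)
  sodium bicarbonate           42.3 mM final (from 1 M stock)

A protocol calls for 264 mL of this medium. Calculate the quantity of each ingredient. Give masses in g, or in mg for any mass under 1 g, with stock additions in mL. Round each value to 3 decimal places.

Tris-HCl 3.221 mL; nickel chloride hexahydrate 3.828 mg; bromocresol purple 11.616 mg; EDTA 2.882 mL; sodium bicarbonate 11.167 mL

Target volume = 264 mL = 0.264 L.
Tris-HCl: V = C2·V2/C1 = 24.4 mM × 264 mL ÷ 2000 mM = 3.221 mL
nickel chloride hexahydrate: 14.5 mg/L × 0.264 L = 3.828 mg
bromocresol purple: 44 mg/L × 0.264 L = 11.616 mg
EDTA: dilute stock: 1.31 mM × 264 mL ÷ 120 mM = 2.882 mL
sodium bicarbonate: dilute stock: 42.3 mM × 264 mL ÷ 1000 mM = 11.167 mL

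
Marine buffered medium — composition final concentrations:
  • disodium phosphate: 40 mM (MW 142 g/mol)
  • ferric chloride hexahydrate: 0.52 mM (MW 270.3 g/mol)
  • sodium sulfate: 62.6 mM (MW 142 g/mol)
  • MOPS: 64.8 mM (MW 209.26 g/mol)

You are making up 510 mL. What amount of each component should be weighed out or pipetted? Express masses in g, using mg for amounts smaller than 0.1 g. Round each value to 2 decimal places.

disodium phosphate 2.90 g; ferric chloride hexahydrate 71.68 mg; sodium sulfate 4.53 g; MOPS 6.92 g

Working volume: 510 mL = 0.51 L.
disodium phosphate: 40 mmol/L × 142 g/mol × 0.51 L ÷ 1000 = 2.90 g
ferric chloride hexahydrate: 0.52 mmol/L × 270.3 mg/mmol × 0.51 L = 71.68 mg
sodium sulfate: 62.6 mmol/L × 142 g/mol × 0.51 L ÷ 1000 = 4.53 g
MOPS: 64.8 mmol/L × 209.26 g/mol × 0.51 L ÷ 1000 = 6.92 g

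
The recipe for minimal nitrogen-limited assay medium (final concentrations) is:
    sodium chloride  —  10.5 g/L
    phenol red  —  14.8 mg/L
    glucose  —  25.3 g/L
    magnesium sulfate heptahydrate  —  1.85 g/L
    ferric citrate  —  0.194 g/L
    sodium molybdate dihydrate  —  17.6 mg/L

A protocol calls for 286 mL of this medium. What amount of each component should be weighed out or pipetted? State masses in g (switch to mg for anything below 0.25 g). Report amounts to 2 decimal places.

sodium chloride 3.00 g; phenol red 4.23 mg; glucose 7.24 g; magnesium sulfate heptahydrate 0.53 g; ferric citrate 55.48 mg; sodium molybdate dihydrate 5.03 mg

Scale factor relative to 1 L: 0.286.
sodium chloride: 10.5 g/L × 0.286 L = 3.00 g
phenol red: 14.8 mg/L × 0.286 L = 4.23 mg
glucose: 25.3 g/L × 0.286 L = 7.24 g
magnesium sulfate heptahydrate: 1.85 g/L × 0.286 L = 0.53 g
ferric citrate: 0.194 g/L × 0.286 L = 0.055484 g = 55.48 mg
sodium molybdate dihydrate: 17.6 mg/L × 0.286 L = 5.03 mg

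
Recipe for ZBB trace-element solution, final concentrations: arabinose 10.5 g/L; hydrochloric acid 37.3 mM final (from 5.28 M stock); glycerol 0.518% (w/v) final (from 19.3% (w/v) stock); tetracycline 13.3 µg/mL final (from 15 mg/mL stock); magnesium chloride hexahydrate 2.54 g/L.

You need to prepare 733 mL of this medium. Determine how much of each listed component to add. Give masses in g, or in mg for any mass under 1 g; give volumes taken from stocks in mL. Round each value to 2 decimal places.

arabinose 7.70 g; hydrochloric acid 5.18 mL; glycerol 19.67 mL; tetracycline 0.65 mL; magnesium chloride hexahydrate 1.86 g

Target volume = 733 mL = 0.733 L.
arabinose: 10.5 g/L × 0.733 L = 7.70 g
hydrochloric acid: V = C2·V2/C1 = 37.3 mM × 733 mL ÷ 5280 mM = 5.18 mL
glycerol: V = C2·V2/C1 = 0.518% ÷ 19.3% × 733 mL = 19.67 mL
tetracycline: C1V1 = C2V2 → 13.3 µg/mL × 733 mL ÷ 15000 µg/mL = 0.65 mL
magnesium chloride hexahydrate: 2.54 g/L × 0.733 L = 1.86 g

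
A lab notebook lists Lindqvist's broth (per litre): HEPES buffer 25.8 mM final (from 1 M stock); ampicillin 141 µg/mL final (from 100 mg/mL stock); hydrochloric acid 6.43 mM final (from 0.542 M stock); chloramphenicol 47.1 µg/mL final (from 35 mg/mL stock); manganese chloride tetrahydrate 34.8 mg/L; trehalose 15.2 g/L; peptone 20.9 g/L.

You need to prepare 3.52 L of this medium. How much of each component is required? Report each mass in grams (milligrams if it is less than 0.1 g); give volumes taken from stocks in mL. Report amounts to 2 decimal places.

HEPES buffer 90.82 mL; ampicillin 4.96 mL; hydrochloric acid 41.76 mL; chloramphenicol 4.74 mL; manganese chloride tetrahydrate 0.12 g; trehalose 53.50 g; peptone 73.57 g

Scale factor relative to 1 L: 3.52.
HEPES buffer: C1V1 = C2V2 → 25.8 mM × 3520 mL ÷ 1000 mM = 90.82 mL
ampicillin: C1V1 = C2V2 → 141 µg/mL × 3520 mL ÷ 100000 µg/mL = 4.96 mL
hydrochloric acid: C1V1 = C2V2 → 6.43 mM × 3520 mL ÷ 542 mM = 41.76 mL
chloramphenicol: C1V1 = C2V2 → 47.1 µg/mL × 3520 mL ÷ 35000 µg/mL = 4.74 mL
manganese chloride tetrahydrate: 34.8 mg/L × 3.52 L = 122.496 mg = 0.12 g
trehalose: 15.2 g/L × 3.52 L = 53.50 g
peptone: 20.9 g/L × 3.52 L = 73.57 g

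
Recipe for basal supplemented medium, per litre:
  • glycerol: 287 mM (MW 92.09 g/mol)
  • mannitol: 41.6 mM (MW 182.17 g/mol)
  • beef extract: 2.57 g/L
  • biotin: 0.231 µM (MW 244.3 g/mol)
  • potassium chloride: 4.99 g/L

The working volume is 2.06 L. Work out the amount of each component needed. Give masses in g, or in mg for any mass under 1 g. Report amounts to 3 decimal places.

glycerol 54.445 g; mannitol 15.611 g; beef extract 5.294 g; biotin 0.116 mg; potassium chloride 10.279 g

Scale factor relative to 1 L: 2.06.
glycerol: 287 mmol/L × 92.09 g/mol × 2.06 L ÷ 1000 = 54.445 g
mannitol: 41.6 mmol/L × 182.17 g/mol × 2.06 L ÷ 1000 = 15.611 g
beef extract: 2.57 g/L × 2.06 L = 5.294 g
biotin: 0.231 µmol/L × 244.3 g/mol × 2.06 L ÷ 1000 = 0.116 mg
potassium chloride: 4.99 g/L × 2.06 L = 10.279 g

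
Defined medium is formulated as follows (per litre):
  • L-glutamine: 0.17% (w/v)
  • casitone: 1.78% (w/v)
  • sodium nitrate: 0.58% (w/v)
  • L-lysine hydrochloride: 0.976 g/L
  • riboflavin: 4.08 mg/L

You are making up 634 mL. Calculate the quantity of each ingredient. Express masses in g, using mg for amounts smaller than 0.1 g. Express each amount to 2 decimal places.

Scale factor relative to 1 L: 0.634.
L-glutamine: 0.17 g per 100 mL × 634 mL ÷ 100 = 1.08 g
casitone: 1.78 g per 100 mL × 634 mL ÷ 100 = 11.29 g
sodium nitrate: 0.58% w/v = 5.8 g/L → 5.8 × 0.634 L = 3.68 g
L-lysine hydrochloride: 0.976 g/L × 0.634 L = 0.62 g
riboflavin: 4.08 mg/L × 0.634 L = 2.59 mg

L-glutamine 1.08 g; casitone 11.29 g; sodium nitrate 3.68 g; L-lysine hydrochloride 0.62 g; riboflavin 2.59 mg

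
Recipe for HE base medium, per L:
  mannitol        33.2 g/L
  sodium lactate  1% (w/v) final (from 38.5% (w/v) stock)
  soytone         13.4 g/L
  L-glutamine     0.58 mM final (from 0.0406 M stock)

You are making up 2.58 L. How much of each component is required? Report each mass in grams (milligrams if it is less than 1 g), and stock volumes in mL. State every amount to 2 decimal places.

mannitol 85.66 g; sodium lactate 67.01 mL; soytone 34.57 g; L-glutamine 36.86 mL

Working volume: 2.58 L.
mannitol: 33.2 g/L × 2.58 L = 85.66 g
sodium lactate: V = C2·V2/C1 = 1% ÷ 38.5% × 2580 mL = 67.01 mL
soytone: 13.4 g/L × 2.58 L = 34.57 g
L-glutamine: C1V1 = C2V2 → 0.58 mM × 2580 mL ÷ 40.6 mM = 36.86 mL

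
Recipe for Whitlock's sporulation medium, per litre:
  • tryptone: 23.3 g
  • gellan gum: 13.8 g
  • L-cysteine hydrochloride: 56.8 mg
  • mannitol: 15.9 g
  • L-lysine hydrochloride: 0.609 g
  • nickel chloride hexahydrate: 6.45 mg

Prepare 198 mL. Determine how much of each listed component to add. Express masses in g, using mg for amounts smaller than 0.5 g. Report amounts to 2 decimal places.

tryptone 4.61 g; gellan gum 2.73 g; L-cysteine hydrochloride 11.25 mg; mannitol 3.15 g; L-lysine hydrochloride 120.58 mg; nickel chloride hexahydrate 1.28 mg

Ratio of target to recipe volume: 198 / 1000 = 0.198.
tryptone: 23.3 g × (198 mL / 1000 mL) = 4.61 g
gellan gum: 13.8 g × (198 mL / 1000 mL) = 2.73 g
L-cysteine hydrochloride: 56.8 mg × (198 mL / 1000 mL) = 11.25 mg
mannitol: 15.9 g × (198 mL / 1000 mL) = 3.15 g
L-lysine hydrochloride: 0.609 g × (198 mL / 1000 mL) = 0.120582 g = 120.58 mg
nickel chloride hexahydrate: 6.45 mg × (198 mL / 1000 mL) = 1.28 mg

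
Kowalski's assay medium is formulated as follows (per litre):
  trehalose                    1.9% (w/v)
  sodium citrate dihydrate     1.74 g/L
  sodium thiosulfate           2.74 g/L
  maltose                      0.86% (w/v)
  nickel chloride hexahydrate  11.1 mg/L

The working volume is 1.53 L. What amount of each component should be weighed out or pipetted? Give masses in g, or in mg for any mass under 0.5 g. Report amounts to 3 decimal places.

Working volume: 1.53 L.
trehalose: 1.9% w/v = 19 g/L → 19 × 1.53 L = 29.070 g
sodium citrate dihydrate: 1.74 g/L × 1.53 L = 2.662 g
sodium thiosulfate: 2.74 g/L × 1.53 L = 4.192 g
maltose: 0.86% w/v = 8.6 g/L → 8.6 × 1.53 L = 13.158 g
nickel chloride hexahydrate: 11.1 mg/L × 1.53 L = 16.983 mg

trehalose 29.070 g; sodium citrate dihydrate 2.662 g; sodium thiosulfate 4.192 g; maltose 13.158 g; nickel chloride hexahydrate 16.983 mg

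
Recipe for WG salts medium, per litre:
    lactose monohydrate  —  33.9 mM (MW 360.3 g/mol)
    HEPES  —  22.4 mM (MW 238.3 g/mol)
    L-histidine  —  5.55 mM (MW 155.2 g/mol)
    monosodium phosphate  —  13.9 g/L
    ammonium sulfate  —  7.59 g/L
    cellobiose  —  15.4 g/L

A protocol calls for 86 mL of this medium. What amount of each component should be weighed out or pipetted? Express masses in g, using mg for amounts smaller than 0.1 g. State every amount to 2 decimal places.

Target volume = 86 mL = 0.086 L.
lactose monohydrate: 33.9 mmol/L × 360.3 g/mol × 0.086 L ÷ 1000 = 1.05 g
HEPES: 22.4 mmol/L × 238.3 g/mol × 0.086 L ÷ 1000 = 0.46 g
L-histidine: 5.55 mmol/L × 155.2 mg/mmol × 0.086 L = 74.08 mg
monosodium phosphate: 13.9 g/L × 0.086 L = 1.20 g
ammonium sulfate: 7.59 g/L × 0.086 L = 0.65 g
cellobiose: 15.4 g/L × 0.086 L = 1.32 g

lactose monohydrate 1.05 g; HEPES 0.46 g; L-histidine 74.08 mg; monosodium phosphate 1.20 g; ammonium sulfate 0.65 g; cellobiose 1.32 g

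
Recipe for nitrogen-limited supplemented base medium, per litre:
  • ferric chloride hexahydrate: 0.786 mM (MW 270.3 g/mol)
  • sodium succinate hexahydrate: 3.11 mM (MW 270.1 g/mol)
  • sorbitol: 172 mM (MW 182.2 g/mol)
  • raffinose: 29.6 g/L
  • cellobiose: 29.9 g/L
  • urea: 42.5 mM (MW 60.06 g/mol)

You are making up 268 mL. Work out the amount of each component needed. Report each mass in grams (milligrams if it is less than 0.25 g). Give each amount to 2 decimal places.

ferric chloride hexahydrate 56.94 mg; sodium succinate hexahydrate 225.12 mg; sorbitol 8.40 g; raffinose 7.93 g; cellobiose 8.01 g; urea 0.68 g

Target volume = 268 mL = 0.268 L.
ferric chloride hexahydrate: 0.786 mmol/L × 270.3 mg/mmol × 0.268 L = 56.94 mg
sodium succinate hexahydrate: 3.11 mmol/L × 270.1 mg/mmol × 0.268 L = 225.12 mg
sorbitol: 172 mmol/L × 182.2 g/mol × 0.268 L ÷ 1000 = 8.40 g
raffinose: 29.6 g/L × 0.268 L = 7.93 g
cellobiose: 29.9 g/L × 0.268 L = 8.01 g
urea: 42.5 mmol/L × 60.06 g/mol × 0.268 L ÷ 1000 = 0.68 g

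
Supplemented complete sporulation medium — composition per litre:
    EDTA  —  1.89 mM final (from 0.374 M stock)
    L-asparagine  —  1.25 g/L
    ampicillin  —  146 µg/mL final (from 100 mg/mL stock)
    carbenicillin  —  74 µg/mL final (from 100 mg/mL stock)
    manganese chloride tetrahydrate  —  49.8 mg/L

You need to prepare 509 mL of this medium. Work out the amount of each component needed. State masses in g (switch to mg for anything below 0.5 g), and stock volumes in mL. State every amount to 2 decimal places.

EDTA 2.57 mL; L-asparagine 0.64 g; ampicillin 0.74 mL; carbenicillin 0.38 mL; manganese chloride tetrahydrate 25.35 mg

Working volume: 509 mL = 0.509 L.
EDTA: V = C2·V2/C1 = 1.89 mM × 509 mL ÷ 374 mM = 2.57 mL
L-asparagine: 1.25 g/L × 0.509 L = 0.64 g
ampicillin: C1V1 = C2V2 → 146 µg/mL × 509 mL ÷ 100000 µg/mL = 0.74 mL
carbenicillin: V = C2·V2/C1 = 74 µg/mL × 509 mL ÷ 100000 µg/mL = 0.38 mL
manganese chloride tetrahydrate: 49.8 mg/L × 0.509 L = 25.35 mg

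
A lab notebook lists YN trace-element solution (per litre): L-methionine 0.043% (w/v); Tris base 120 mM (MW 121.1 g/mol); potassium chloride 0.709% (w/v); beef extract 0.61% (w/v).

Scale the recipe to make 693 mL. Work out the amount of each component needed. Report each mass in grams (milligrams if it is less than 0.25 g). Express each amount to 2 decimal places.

L-methionine 0.30 g; Tris base 10.07 g; potassium chloride 4.91 g; beef extract 4.23 g

Target volume = 693 mL = 0.693 L.
L-methionine: 0.043% w/v = 0.43 g/L → 0.43 × 0.693 L = 0.30 g
Tris base: 120 mmol/L × 121.1 g/mol × 0.693 L ÷ 1000 = 10.07 g
potassium chloride: 0.709% w/v = 7.09 g/L → 7.09 × 0.693 L = 4.91 g
beef extract: 0.61 g per 100 mL × 693 mL ÷ 100 = 4.23 g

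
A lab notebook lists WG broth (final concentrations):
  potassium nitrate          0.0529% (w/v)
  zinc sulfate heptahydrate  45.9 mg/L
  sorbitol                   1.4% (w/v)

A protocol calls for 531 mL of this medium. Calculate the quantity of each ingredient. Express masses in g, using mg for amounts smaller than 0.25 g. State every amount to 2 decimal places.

potassium nitrate 0.28 g; zinc sulfate heptahydrate 24.37 mg; sorbitol 7.43 g

Working volume: 531 mL = 0.531 L.
potassium nitrate: 0.0529 g per 100 mL × 531 mL ÷ 100 = 0.28 g
zinc sulfate heptahydrate: 45.9 mg/L × 0.531 L = 24.37 mg
sorbitol: 1.4 g per 100 mL × 531 mL ÷ 100 = 7.43 g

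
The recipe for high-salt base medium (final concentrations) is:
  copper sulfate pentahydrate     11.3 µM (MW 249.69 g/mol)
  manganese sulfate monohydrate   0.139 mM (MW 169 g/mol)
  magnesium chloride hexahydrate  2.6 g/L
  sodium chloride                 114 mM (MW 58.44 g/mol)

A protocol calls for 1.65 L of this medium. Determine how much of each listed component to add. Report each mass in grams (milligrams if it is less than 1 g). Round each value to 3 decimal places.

copper sulfate pentahydrate 4.655 mg; manganese sulfate monohydrate 38.760 mg; magnesium chloride hexahydrate 4.290 g; sodium chloride 10.993 g

Scale factor relative to 1 L: 1.65.
copper sulfate pentahydrate: 11.3 µmol/L × 249.69 g/mol × 1.65 L ÷ 1000 = 4.655 mg
manganese sulfate monohydrate: 0.139 mmol/L × 169 mg/mmol × 1.65 L = 38.760 mg
magnesium chloride hexahydrate: 2.6 g/L × 1.65 L = 4.290 g
sodium chloride: 114 mmol/L × 58.44 g/mol × 1.65 L ÷ 1000 = 10.993 g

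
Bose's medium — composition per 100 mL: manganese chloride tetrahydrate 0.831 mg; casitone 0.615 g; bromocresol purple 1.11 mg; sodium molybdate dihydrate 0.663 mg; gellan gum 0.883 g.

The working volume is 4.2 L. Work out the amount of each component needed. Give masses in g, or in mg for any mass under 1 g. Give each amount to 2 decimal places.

Ratio of target to recipe volume: 4200 / 100 = 42.
manganese chloride tetrahydrate: 0.831 mg × (4200 mL / 100 mL) = 34.90 mg
casitone: 0.615 g × (4200 mL / 100 mL) = 25.83 g
bromocresol purple: 1.11 mg × (4200 mL / 100 mL) = 46.62 mg
sodium molybdate dihydrate: 0.663 mg × (4200 mL / 100 mL) = 27.85 mg
gellan gum: 0.883 g × (4200 mL / 100 mL) = 37.09 g

manganese chloride tetrahydrate 34.90 mg; casitone 25.83 g; bromocresol purple 46.62 mg; sodium molybdate dihydrate 27.85 mg; gellan gum 37.09 g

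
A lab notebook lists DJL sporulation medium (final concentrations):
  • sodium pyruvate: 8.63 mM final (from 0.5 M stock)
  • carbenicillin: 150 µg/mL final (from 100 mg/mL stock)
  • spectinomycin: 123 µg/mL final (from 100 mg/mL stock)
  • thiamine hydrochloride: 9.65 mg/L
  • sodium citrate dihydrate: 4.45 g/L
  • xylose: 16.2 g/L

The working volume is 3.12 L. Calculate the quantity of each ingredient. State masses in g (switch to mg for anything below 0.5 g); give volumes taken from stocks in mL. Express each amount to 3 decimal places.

Scale factor relative to 1 L: 3.12.
sodium pyruvate: dilute stock: 8.63 mM × 3120 mL ÷ 500 mM = 53.851 mL
carbenicillin: C1V1 = C2V2 → 150 µg/mL × 3120 mL ÷ 100000 µg/mL = 4.680 mL
spectinomycin: V = C2·V2/C1 = 123 µg/mL × 3120 mL ÷ 100000 µg/mL = 3.838 mL
thiamine hydrochloride: 9.65 mg/L × 3.12 L = 30.108 mg
sodium citrate dihydrate: 4.45 g/L × 3.12 L = 13.884 g
xylose: 16.2 g/L × 3.12 L = 50.544 g

sodium pyruvate 53.851 mL; carbenicillin 4.680 mL; spectinomycin 3.838 mL; thiamine hydrochloride 30.108 mg; sodium citrate dihydrate 13.884 g; xylose 50.544 g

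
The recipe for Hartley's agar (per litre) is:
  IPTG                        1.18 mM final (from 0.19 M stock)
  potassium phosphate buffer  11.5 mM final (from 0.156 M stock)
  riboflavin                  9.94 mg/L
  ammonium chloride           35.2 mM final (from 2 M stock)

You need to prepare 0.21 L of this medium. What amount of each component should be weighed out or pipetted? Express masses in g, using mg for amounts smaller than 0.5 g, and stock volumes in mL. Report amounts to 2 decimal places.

IPTG 1.30 mL; potassium phosphate buffer 15.48 mL; riboflavin 2.09 mg; ammonium chloride 3.70 mL

Working volume: 0.21 L.
IPTG: C1V1 = C2V2 → 1.18 mM × 210 mL ÷ 190 mM = 1.30 mL
potassium phosphate buffer: C1V1 = C2V2 → 11.5 mM × 210 mL ÷ 156 mM = 15.48 mL
riboflavin: 9.94 mg/L × 0.21 L = 2.09 mg
ammonium chloride: V = C2·V2/C1 = 35.2 mM × 210 mL ÷ 2000 mM = 3.70 mL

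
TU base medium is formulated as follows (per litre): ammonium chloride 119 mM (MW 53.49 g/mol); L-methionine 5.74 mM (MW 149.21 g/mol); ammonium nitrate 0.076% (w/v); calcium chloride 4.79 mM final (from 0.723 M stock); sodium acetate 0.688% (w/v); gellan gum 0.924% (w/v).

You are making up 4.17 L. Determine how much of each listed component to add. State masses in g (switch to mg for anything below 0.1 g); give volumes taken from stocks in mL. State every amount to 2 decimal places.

Scale factor relative to 1 L: 4.17.
ammonium chloride: 119 mmol/L × 53.49 g/mol × 4.17 L ÷ 1000 = 26.54 g
L-methionine: 5.74 mmol/L × 149.21 g/mol × 4.17 L ÷ 1000 = 3.57 g
ammonium nitrate: 0.076 g per 100 mL × 4170 mL ÷ 100 = 3.17 g
calcium chloride: V = C2·V2/C1 = 4.79 mM × 4170 mL ÷ 723 mM = 27.63 mL
sodium acetate: 0.688 g per 100 mL × 4170 mL ÷ 100 = 28.69 g
gellan gum: 0.924% w/v = 9.24 g/L → 9.24 × 4.17 L = 38.53 g

ammonium chloride 26.54 g; L-methionine 3.57 g; ammonium nitrate 3.17 g; calcium chloride 27.63 mL; sodium acetate 28.69 g; gellan gum 38.53 g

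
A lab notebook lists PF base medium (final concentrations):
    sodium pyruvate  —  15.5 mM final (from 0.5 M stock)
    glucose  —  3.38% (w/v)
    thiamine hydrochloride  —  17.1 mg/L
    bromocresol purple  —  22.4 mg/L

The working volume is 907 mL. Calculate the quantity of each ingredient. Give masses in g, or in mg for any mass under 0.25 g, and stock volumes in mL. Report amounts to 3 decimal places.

sodium pyruvate 28.117 mL; glucose 30.657 g; thiamine hydrochloride 15.510 mg; bromocresol purple 20.317 mg

Working volume: 907 mL = 0.907 L.
sodium pyruvate: C1V1 = C2V2 → 15.5 mM × 907 mL ÷ 500 mM = 28.117 mL
glucose: 3.38% w/v = 33.8 g/L → 33.8 × 0.907 L = 30.657 g
thiamine hydrochloride: 17.1 mg/L × 0.907 L = 15.510 mg
bromocresol purple: 22.4 mg/L × 0.907 L = 20.317 mg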